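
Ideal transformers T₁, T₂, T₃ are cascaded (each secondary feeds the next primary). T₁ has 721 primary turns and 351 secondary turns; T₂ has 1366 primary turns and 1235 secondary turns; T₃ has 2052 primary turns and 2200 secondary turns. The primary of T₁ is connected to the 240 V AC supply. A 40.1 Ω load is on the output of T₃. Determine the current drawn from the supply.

Secondary of T₁: V = 240.00 × 351/721 = 116.84 V.
Secondary of T₂: V = 116.84 × 1235/1366 = 105.63 V.
Secondary of T₃: V = 105.63 × 2200/2052 = 113.25 V.
I_load = 113.25/40.1 = 2.8242 A, so P_out = 113.25 × 2.8242 = 319.85 W.
All ideal ⇒ P_in = P_out, so I_supply = 319.85/240 = 1.33 A.

I_supply ≈ 1.33 A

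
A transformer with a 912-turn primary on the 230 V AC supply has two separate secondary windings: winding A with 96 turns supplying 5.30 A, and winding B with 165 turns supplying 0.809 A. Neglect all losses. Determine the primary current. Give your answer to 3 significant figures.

I_p ≈ 0.704 A

V_A = 230 × 96/912 = 24.211 V; V_B = 230 × 165/912 = 41.612 V.
P_out = V_A I_A + V_B I_B = 24.211×5.30 + 41.612×0.809 = 128.32 + 33.664 = 161.98 W.
Ideal ⇒ P_in = P_out, so I_p = P_out/V_p = 161.98/230 = 0.704 A.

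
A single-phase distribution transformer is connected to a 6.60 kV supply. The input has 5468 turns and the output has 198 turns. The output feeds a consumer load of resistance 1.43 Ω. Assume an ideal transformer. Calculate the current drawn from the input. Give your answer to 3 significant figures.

V_out = V_in × N_out/N_in = 6600 × 198/5468 = 238.99 V.
I_out = V_out/R = 238.99/1.43 = 167.13 A.
For an ideal transformer I_in N_in = I_out N_out, so I_in = 167.13 × 198/5468 = 6.05 A.

I_in ≈ 6.05 A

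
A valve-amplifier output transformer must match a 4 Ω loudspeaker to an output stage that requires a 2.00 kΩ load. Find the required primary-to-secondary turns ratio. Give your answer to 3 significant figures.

N_p/N_s ≈ 22.4

Z_p/Z_s = (N_p/N_s)², so N_p/N_s = √(2000/4) = √500 = 22.4.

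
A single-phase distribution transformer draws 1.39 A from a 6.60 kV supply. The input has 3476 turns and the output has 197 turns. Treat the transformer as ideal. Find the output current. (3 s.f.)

I_out ≈ 24.5 A

I_out/I_in = N_in/N_out, so I_out = 1.39 × 3476/197 = 24.5 A.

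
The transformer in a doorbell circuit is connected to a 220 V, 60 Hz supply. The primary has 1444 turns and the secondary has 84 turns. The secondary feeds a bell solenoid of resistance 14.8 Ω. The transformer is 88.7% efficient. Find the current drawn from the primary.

V_s = 220 × 84/1444 = 12.798 V.
I_s = V_s/R = 12.798/14.8 = 0.86472 A.
P_out = V_s I_s = 12.798 × 0.86472 = 11.066 W.
P_in = P_out/η = 11.066/0.887 = 12.476 W.
I_p = P_in/V_p = 12.476/220 = 0.0567 A.

I_p ≈ 0.0567 A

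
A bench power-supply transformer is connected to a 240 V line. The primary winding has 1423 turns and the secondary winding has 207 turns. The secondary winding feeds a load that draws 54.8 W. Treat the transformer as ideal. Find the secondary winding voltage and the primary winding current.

V_s = V_p × N_s/N_p = 240 × 207/1423 = 34.912 V.
I_s = P/V_s = 54.8/34.912 = 1.5697 A.
I_p = I_s × N_s/N_p = 1.5697 × 207/1423 = 0.228 A.

V_s ≈ 34.9 V, I_p ≈ 0.228 A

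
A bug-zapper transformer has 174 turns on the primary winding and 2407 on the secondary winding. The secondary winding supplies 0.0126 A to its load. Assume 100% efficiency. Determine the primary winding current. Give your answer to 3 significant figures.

For an ideal transformer I_p/I_s = N_s/N_p, so I_p = 0.0126 × 2407/174 = 0.174 A.

I_p ≈ 0.174 A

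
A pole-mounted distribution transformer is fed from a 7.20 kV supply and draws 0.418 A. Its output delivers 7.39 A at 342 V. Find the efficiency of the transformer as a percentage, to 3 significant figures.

P_in = 7200 × 0.418 = 3009.60 W.
P_out = 342 × 7.39 = 2527.38 W.
η = P_out/P_in = 2527.38/3009.60 = 0.840.

η ≈ 84.0%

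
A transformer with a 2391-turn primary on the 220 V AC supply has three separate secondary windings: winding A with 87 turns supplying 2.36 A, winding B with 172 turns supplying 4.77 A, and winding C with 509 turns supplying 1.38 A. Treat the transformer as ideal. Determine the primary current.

V_A = 220 × 87/2391 = 8.0050 V; V_B = 220 × 172/2391 = 15.826 V; V_C = 220 × 509/2391 = 46.834 V.
P_out = V_A I_A + V_B I_B + V_C I_C = 8.0050×2.36 + 15.826×4.77 + 46.834×1.38 = 18.892 + 75.490 + 64.631 = 159.01 W.
Ideal ⇒ P_in = P_out, so I_p = P_out/V_p = 159.01/220 = 0.723 A.

I_p ≈ 0.723 A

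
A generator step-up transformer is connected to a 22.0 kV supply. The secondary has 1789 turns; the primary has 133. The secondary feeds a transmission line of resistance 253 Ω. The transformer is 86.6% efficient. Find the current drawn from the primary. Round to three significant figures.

V_s = 22000 × 1789/133 = 295920 V.
I_s = V_s/R = 295920/253 = 1169.7 A.
P_out = V_s I_s = 295920 × 1169.7 = 3.4613×10^8 W.
P_in = P_out/η = 3.4613×10^8/0.866 = 3.9969×10^8 W.
I_p = P_in/V_p = 3.9969×10^8/22000 = 18200 A.

I_p ≈ 18200 A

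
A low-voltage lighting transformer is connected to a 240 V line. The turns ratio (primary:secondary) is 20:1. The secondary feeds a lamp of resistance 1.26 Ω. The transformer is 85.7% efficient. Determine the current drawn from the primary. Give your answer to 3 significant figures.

V_s = 240 × 1/20 = 12.000 V.
I_s = V_s/R = 12.000/1.26 = 9.5238 A.
P_out = V_s I_s = 12.000 × 9.5238 = 114.29 W.
P_in = P_out/η = 114.29/0.857 = 133.36 W.
I_p = P_in/V_p = 133.36/240 = 0.556 A.

I_p ≈ 0.556 A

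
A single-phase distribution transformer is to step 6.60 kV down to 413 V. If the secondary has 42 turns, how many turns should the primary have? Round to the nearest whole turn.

N_p/N_s = V_p/V_s, so N_p = 42 × 6600/413 = 671.2 ≈ 671 turns.

N_p = 671 turns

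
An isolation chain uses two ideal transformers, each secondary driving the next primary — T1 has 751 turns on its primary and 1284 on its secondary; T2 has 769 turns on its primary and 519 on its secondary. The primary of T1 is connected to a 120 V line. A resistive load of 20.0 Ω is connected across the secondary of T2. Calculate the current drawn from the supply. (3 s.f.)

I_supply ≈ 7.99 A

After T1: V = 120.00 × 1284/751 = 205.17 V.
After T2: V = 205.17 × 519/769 = 138.47 V.
I_load = 138.47/20.0 = 6.9234 A, so P_out = 138.47 × 6.9234 = 958.66 W.
All ideal ⇒ P_in = P_out, so I_supply = 958.66/120 = 7.99 A.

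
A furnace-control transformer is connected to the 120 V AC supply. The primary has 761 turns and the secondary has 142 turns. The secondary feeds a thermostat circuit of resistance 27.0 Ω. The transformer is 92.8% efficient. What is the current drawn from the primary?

I_p ≈ 0.167 A

V_s = 120 × 142/761 = 22.392 V.
I_s = V_s/R = 22.392/27.0 = 0.82932 A.
P_out = V_s I_s = 22.392 × 0.82932 = 18.570 W.
P_in = P_out/η = 18.570/0.928 = 20.011 W.
I_p = P_in/V_p = 20.011/120 = 0.167 A.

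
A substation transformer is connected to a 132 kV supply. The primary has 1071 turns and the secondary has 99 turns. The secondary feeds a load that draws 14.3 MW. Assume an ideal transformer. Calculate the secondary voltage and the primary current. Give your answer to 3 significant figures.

V_s = V_p × N_s/N_p = 132000 × 99/1071 = 12202 V.
I_s = P/V_s = 1.43×10^7/12202 = 1172.0 A.
I_p = I_s × N_s/N_p = 1172.0 × 99/1071 = 108 A.

V_s ≈ 12200 V, I_p ≈ 108 A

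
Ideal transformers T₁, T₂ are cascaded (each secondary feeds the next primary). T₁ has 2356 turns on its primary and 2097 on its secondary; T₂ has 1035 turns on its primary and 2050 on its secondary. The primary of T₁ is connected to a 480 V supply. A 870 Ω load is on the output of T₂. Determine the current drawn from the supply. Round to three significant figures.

I_supply ≈ 1.71 A

Secondary of T₁: V = 480.00 × 2097/2356 = 427.23 V.
Secondary of T₂: V = 427.23 × 2050/1035 = 846.21 V.
I_load = 846.21/870 = 0.97265 A, so P_out = 846.21 × 0.97265 = 823.07 W.
All ideal ⇒ P_in = P_out, so I_supply = 823.07/480 = 1.71 A.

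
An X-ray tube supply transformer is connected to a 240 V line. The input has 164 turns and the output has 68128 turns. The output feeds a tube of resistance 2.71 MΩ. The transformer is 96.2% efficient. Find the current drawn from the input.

I_in ≈ 15.9 A

V_out = 240 × 68128/164 = 99700 V.
I_out = V_out/R = 99700/(2.71×10^6) = 0.036789 A.
P_out = V_out I_out = 99700 × 0.036789 = 3667.9 W.
P_in = P_out/η = 3667.9/0.962 = 3812.8 W.
I_in = P_in/V_in = 3812.8/240 = 15.9 A.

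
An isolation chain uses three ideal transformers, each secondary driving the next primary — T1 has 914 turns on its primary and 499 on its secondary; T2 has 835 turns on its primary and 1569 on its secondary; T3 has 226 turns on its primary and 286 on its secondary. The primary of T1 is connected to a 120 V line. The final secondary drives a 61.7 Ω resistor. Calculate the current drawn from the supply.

After T1: V = 120.00 × 499/914 = 65.514 V.
After T2: V = 65.514 × 1569/835 = 123.10 V.
After T3: V = 123.10 × 286/226 = 155.79 V.
I_load = 155.79/61.7 = 2.5249 A, so P_out = 155.79 × 2.5249 = 393.35 W.
All ideal ⇒ P_in = P_out, so I_supply = 393.35/120 = 3.28 A.

I_supply ≈ 3.28 A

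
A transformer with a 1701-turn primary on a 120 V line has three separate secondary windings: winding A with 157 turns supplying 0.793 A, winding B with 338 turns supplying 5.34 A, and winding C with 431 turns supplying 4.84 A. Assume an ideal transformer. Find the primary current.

I_p ≈ 2.36 A

V_A = 120 × 157/1701 = 11.076 V; V_B = 120 × 338/1701 = 23.845 V; V_C = 120 × 431/1701 = 30.406 V.
P_out = V_A I_A + V_B I_B + V_C I_C = 11.076×0.793 + 23.845×5.34 + 30.406×4.84 = 8.7831 + 127.33 + 147.16 = 283.28 W.
Ideal ⇒ P_in = P_out, so I_p = P_out/V_p = 283.28/120 = 2.36 A.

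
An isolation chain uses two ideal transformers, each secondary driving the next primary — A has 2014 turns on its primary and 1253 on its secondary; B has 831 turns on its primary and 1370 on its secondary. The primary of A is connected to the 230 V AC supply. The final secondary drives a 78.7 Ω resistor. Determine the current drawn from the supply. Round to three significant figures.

Secondary of A: V = 230.00 × 1253/2014 = 143.09 V.
Secondary of B: V = 143.09 × 1370/831 = 235.91 V.
I_load = 235.91/78.7 = 2.9975 A, so P_out = 235.91 × 2.9975 = 707.14 W.
All ideal ⇒ P_in = P_out, so I_supply = 707.14/230 = 3.07 A.

I_supply ≈ 3.07 A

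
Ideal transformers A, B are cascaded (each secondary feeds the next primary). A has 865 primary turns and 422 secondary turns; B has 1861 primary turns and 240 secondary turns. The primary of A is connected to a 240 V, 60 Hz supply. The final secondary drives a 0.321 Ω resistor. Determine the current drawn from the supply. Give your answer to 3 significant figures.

I_supply ≈ 2.96 A

Secondary of A: V = 240.00 × 422/865 = 117.09 V.
Secondary of B: V = 117.09 × 240/1861 = 15.100 V.
I_load = 15.100/0.321 = 47.040 A, so P_out = 15.100 × 47.040 = 710.30 W.
All ideal ⇒ P_in = P_out, so I_supply = 710.30/240 = 2.96 A.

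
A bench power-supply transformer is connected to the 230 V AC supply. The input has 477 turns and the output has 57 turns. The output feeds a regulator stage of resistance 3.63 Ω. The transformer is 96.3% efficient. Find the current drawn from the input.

I_in ≈ 0.940 A

V_out = 230 × 57/477 = 27.484 V.
I_out = V_out/R = 27.484/3.63 = 7.5714 A.
P_out = V_out I_out = 27.484 × 7.5714 = 208.10 W.
P_in = P_out/η = 208.10/0.963 = 216.09 W.
I_in = P_in/V_in = 216.09/230 = 0.940 A.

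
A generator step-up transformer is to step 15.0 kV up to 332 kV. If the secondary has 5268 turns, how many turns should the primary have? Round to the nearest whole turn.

N_p/N_s = V_p/V_s, so N_p = 5268 × 15000/332000 = 238.0 ≈ 238 turns.

N_p = 238 turns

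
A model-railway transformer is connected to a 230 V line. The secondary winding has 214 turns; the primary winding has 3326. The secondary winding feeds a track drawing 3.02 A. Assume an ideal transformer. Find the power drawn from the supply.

P ≈ 44.7 W

I_p = I_s × N_s/N_p = 3.02 × 214/3326 = 0.19431 A.
P = V_p I_p = 230 × 0.19431 = 44.7 W.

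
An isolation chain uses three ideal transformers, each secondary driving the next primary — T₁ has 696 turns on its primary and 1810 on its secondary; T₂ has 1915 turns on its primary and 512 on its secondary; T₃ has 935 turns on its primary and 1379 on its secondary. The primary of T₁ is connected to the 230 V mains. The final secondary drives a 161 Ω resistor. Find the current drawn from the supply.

Secondary of T₁: V = 230.00 × 1810/696 = 598.13 V.
Secondary of T₂: V = 598.13 × 512/1915 = 159.92 V.
Secondary of T₃: V = 159.92 × 1379/935 = 235.86 V.
I_load = 235.86/161 = 1.4650 A, so P_out = 235.86 × 1.4650 = 345.52 W.
All ideal ⇒ P_in = P_out, so I_supply = 345.52/230 = 1.50 A.

I_supply ≈ 1.50 A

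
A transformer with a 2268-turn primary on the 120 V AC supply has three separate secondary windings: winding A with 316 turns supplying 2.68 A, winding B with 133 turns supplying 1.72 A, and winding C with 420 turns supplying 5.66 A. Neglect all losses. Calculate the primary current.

V_A = 120 × 316/2268 = 16.720 V; V_B = 120 × 133/2268 = 7.0370 V; V_C = 120 × 420/2268 = 22.222 V.
P_out = V_A I_A + V_B I_B + V_C I_C = 16.720×2.68 + 7.0370×1.72 + 22.222×5.66 = 44.808 + 12.104 + 125.78 = 182.69 W.
Ideal ⇒ P_in = P_out, so I_p = P_out/V_p = 182.69/120 = 1.52 A.

I_p ≈ 1.52 A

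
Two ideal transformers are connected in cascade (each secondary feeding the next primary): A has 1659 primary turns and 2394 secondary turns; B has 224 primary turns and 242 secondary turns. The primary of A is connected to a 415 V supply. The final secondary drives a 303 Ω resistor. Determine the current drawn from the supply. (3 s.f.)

I_supply ≈ 3.33 A

Secondary of A: V = 415.00 × 2394/1659 = 598.86 V.
Secondary of B: V = 598.86 × 242/224 = 646.98 V.
I_load = 646.98/303 = 2.1353 A, so P_out = 646.98 × 2.1353 = 1381.5 W.
All ideal ⇒ P_in = P_out, so I_supply = 1381.5/415 = 3.33 A.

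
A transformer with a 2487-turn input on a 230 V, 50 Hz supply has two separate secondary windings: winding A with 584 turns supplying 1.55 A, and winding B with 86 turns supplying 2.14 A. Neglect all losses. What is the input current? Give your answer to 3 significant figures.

I_in ≈ 0.438 A

V_A = 230 × 584/2487 = 54.009 V; V_B = 230 × 86/2487 = 7.9534 V.
P_out = V_A I_A + V_B I_B = 54.009×1.55 + 7.9534×2.14 = 83.714 + 17.020 = 100.73 W.
Ideal ⇒ P_in = P_out, so I_in = P_out/V_in = 100.73/230 = 0.438 A.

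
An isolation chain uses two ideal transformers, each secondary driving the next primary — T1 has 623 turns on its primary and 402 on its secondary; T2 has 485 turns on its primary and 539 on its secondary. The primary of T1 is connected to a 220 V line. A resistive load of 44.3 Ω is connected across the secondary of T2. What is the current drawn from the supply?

I_supply ≈ 2.55 A

Secondary of T1: V = 220.00 × 402/623 = 141.96 V.
Secondary of T2: V = 141.96 × 539/485 = 157.76 V.
I_load = 157.76/44.3 = 3.5613 A, so P_out = 157.76 × 3.5613 = 561.84 W.
All ideal ⇒ P_in = P_out, so I_supply = 561.84/220 = 2.55 A.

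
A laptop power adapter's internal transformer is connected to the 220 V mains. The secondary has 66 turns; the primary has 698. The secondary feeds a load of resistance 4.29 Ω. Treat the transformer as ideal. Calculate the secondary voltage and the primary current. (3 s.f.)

V_s = V_p × N_s/N_p = 220 × 66/698 = 20.802 V.
I_s = V_s/R = 20.802/4.29 = 4.8490 A.
I_p = I_s × N_s/N_p = 4.8490 × 66/698 = 0.459 A.

V_s ≈ 20.8 V, I_p ≈ 0.459 A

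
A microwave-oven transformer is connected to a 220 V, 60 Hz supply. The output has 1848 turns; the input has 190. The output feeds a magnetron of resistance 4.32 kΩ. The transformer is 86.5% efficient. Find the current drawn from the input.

I_in ≈ 5.57 A

V_out = 220 × 1848/190 = 2139.8 V.
I_out = V_out/R = 2139.8/4320 = 0.49532 A.
P_out = V_out I_out = 2139.8 × 0.49532 = 1059.9 W.
P_in = P_out/η = 1059.9/0.865 = 1225.3 W.
I_in = P_in/V_in = 1225.3/220 = 5.57 A.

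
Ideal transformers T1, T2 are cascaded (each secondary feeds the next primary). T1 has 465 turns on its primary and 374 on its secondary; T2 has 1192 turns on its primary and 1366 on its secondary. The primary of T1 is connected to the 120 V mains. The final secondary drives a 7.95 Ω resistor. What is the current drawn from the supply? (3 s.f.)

After T1: V = 120.00 × 374/465 = 96.516 V.
After T2: V = 96.516 × 1366/1192 = 110.60 V.
I_load = 110.60/7.95 = 13.913 A, so P_out = 110.60 × 13.913 = 1538.8 W.
All ideal ⇒ P_in = P_out, so I_supply = 1538.8/120 = 12.8 A.

I_supply ≈ 12.8 A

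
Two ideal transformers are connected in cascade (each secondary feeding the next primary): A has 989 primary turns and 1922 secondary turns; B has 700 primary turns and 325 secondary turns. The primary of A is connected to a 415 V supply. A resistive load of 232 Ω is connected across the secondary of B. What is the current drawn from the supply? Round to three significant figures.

I_supply ≈ 1.46 A

Secondary of A: V = 415.00 × 1922/989 = 806.50 V.
Secondary of B: V = 806.50 × 325/700 = 374.45 V.
I_load = 374.45/232 = 1.6140 A, so P_out = 374.45 × 1.6140 = 604.36 W.
All ideal ⇒ P_in = P_out, so I_supply = 604.36/415 = 1.46 A.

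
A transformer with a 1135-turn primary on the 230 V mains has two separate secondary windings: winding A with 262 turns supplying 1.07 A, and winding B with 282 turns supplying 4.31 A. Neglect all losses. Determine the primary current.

V_A = 230 × 262/1135 = 53.093 V; V_B = 230 × 282/1135 = 57.145 V.
P_out = V_A I_A + V_B I_B = 53.093×1.07 + 57.145×4.31 = 56.809 + 246.30 = 303.11 W.
Ideal ⇒ P_in = P_out, so I_p = P_out/V_p = 303.11/230 = 1.32 A.

I_p ≈ 1.32 A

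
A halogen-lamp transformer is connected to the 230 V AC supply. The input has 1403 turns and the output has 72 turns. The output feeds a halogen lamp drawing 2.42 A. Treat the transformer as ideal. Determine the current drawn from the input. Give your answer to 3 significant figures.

For an ideal transformer I_in N_in = I_out N_out, so I_in = 2.42 × 72/1403 = 0.124 A.

I_in ≈ 0.124 A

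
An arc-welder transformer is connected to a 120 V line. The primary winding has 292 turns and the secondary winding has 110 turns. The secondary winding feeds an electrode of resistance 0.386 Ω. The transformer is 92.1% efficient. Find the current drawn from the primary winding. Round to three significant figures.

V_s = 120 × 110/292 = 45.205 V.
I_s = V_s/R = 45.205/0.386 = 117.11 A.
P_out = V_s I_s = 45.205 × 117.11 = 5294.1 W.
P_in = P_out/η = 5294.1/0.921 = 5748.2 W.
I_p = P_in/V_p = 5748.2/120 = 47.9 A.

I_p ≈ 47.9 A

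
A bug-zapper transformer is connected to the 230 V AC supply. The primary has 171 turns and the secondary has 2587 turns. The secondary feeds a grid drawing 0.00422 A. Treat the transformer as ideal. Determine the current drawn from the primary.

For an ideal transformer I_p N_p = I_s N_s, so I_p = 0.00422 × 2587/171 = 0.0638 A.

I_p ≈ 0.0638 A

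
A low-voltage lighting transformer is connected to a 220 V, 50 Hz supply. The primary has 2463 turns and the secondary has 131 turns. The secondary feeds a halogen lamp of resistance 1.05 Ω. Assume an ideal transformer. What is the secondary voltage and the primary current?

V_s = V_p × N_s/N_p = 220 × 131/2463 = 11.701 V.
I_s = V_s/R = 11.701/1.05 = 11.144 A.
I_p = I_s × N_s/N_p = 11.144 × 131/2463 = 0.593 A.

V_s ≈ 11.7 V, I_p ≈ 0.593 A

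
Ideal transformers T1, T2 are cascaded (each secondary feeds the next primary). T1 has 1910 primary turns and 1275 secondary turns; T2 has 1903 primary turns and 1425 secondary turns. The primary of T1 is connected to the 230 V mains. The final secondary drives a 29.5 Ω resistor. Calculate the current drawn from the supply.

I_supply ≈ 1.95 A

Secondary of T1: V = 230.00 × 1275/1910 = 153.53 V.
Secondary of T2: V = 153.53 × 1425/1903 = 114.97 V.
I_load = 114.97/29.5 = 3.8973 A, so P_out = 114.97 × 3.8973 = 448.06 W.
All ideal ⇒ P_in = P_out, so I_supply = 448.06/230 = 1.95 A.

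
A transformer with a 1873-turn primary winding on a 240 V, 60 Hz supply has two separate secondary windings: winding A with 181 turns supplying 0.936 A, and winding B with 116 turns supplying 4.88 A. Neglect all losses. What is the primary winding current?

V_A = 240 × 181/1873 = 23.193 V; V_B = 240 × 116/1873 = 14.864 V.
P_out = V_A I_A + V_B I_B = 23.193×0.936 + 14.864×4.88 = 21.708 + 72.536 = 94.244 W.
Ideal ⇒ P_in = P_out, so I_p = P_out/V_p = 94.244/240 = 0.393 A.

I_p ≈ 0.393 A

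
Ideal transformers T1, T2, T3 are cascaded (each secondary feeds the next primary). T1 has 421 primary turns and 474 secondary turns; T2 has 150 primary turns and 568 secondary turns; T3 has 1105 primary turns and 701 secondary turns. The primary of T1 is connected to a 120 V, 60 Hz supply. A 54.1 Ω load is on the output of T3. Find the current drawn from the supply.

Secondary of T1: V = 120.00 × 474/421 = 135.11 V.
Secondary of T2: V = 135.11 × 568/150 = 511.60 V.
Secondary of T3: V = 511.60 × 701/1105 = 324.56 V.
I_load = 324.56/54.1 = 5.9992 A, so P_out = 324.56 × 5.9992 = 1947.1 W.
All ideal ⇒ P_in = P_out, so I_supply = 1947.1/120 = 16.2 A.

I_supply ≈ 16.2 A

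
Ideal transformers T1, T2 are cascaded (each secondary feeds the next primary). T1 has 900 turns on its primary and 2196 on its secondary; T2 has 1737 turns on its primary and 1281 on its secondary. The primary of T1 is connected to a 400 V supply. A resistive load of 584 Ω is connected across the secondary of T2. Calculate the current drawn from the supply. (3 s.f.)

After T1: V = 400.00 × 2196/900 = 976.00 V.
After T2: V = 976.00 × 1281/1737 = 719.78 V.
I_load = 719.78/584 = 1.2325 A, so P_out = 719.78 × 1.2325 = 887.13 W.
All ideal ⇒ P_in = P_out, so I_supply = 887.13/400 = 2.22 A.

I_supply ≈ 2.22 A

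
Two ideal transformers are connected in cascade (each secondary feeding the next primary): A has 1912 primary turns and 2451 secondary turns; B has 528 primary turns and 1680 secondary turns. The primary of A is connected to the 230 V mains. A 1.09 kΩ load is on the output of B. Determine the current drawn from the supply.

I_supply ≈ 3.51 A

Secondary of A: V = 230.00 × 2451/1912 = 294.84 V.
Secondary of B: V = 294.84 × 1680/528 = 938.12 V.
I_load = 938.12/1090 = 0.86066 A, so P_out = 938.12 × 0.86066 = 807.40 W.
All ideal ⇒ P_in = P_out, so I_supply = 807.40/230 = 3.51 A.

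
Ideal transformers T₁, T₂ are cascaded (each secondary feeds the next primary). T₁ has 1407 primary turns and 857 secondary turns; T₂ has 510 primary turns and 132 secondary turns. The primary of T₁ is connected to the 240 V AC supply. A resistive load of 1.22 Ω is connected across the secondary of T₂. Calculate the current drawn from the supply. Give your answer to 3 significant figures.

I_supply ≈ 4.89 A

After T₁: V = 240.00 × 857/1407 = 146.18 V.
After T₂: V = 146.18 × 132/510 = 37.836 V.
I_load = 37.836/1.22 = 31.013 A, so P_out = 37.836 × 31.013 = 1173.4 W.
All ideal ⇒ P_in = P_out, so I_supply = 1173.4/240 = 4.89 A.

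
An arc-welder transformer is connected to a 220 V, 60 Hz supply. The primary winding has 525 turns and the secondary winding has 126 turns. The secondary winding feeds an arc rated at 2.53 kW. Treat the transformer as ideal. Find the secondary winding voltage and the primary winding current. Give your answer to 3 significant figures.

V_s = V_p × N_s/N_p = 220 × 126/525 = 52.800 V.
I_s = P/V_s = 2530/52.800 = 47.917 A.
I_p = I_s × N_s/N_p = 47.917 × 126/525 = 11.5 A.

V_s ≈ 52.8 V, I_p ≈ 11.5 A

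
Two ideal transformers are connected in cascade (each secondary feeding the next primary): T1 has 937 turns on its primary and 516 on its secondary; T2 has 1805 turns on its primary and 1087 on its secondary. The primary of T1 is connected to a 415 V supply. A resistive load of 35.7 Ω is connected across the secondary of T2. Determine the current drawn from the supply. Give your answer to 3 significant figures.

I_supply ≈ 1.28 A

After T1: V = 415.00 × 516/937 = 228.54 V.
After T2: V = 228.54 × 1087/1805 = 137.63 V.
I_load = 137.63/35.7 = 3.8552 A, so P_out = 137.63 × 3.8552 = 530.58 W.
All ideal ⇒ P_in = P_out, so I_supply = 530.58/415 = 1.28 A.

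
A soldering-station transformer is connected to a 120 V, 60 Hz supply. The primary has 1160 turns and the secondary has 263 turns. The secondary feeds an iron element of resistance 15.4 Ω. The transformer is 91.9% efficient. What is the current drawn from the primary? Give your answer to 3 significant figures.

V_s = 120 × 263/1160 = 27.207 V.
I_s = V_s/R = 27.207/15.4 = 1.7667 A.
P_out = V_s I_s = 27.207 × 1.7667 = 48.066 W.
P_in = P_out/η = 48.066/0.919 = 52.302 W.
I_p = P_in/V_p = 52.302/120 = 0.436 A.

I_p ≈ 0.436 A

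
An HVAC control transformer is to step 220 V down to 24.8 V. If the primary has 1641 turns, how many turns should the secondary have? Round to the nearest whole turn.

N_s = 185 turns

N_s/N_p = V_s/V_p, so N_s = 1641 × 24.8/220 = 185.0 ≈ 185 turns.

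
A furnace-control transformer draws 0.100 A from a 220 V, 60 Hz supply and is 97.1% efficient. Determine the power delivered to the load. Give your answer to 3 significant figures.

P_out ≈ 21.4 W

P_in = V_p I_p = 220 × 0.100 = 22.000 W.
P_out = η P_in = 0.971 × 22.000 = 21.4 W.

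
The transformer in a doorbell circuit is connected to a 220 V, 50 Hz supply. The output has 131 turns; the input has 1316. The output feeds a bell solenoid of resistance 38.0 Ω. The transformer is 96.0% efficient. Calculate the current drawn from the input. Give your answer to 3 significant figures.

I_in ≈ 0.0598 A

V_out = 220 × 131/1316 = 21.900 V.
I_out = V_out/R = 21.900/38.0 = 0.57631 A.
P_out = V_out I_out = 21.900 × 0.57631 = 12.621 W.
P_in = P_out/η = 12.621/0.960 = 13.147 W.
I_in = P_in/V_in = 13.147/220 = 0.0598 A.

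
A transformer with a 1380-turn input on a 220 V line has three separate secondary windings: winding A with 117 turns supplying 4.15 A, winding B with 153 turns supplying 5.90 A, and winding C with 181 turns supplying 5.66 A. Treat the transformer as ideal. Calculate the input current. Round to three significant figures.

I_in ≈ 1.75 A

V_A = 220 × 117/1380 = 18.652 V; V_B = 220 × 153/1380 = 24.391 V; V_C = 220 × 181/1380 = 28.855 V.
P_out = V_A I_A + V_B I_B + V_C I_C = 18.652×4.15 + 24.391×5.90 + 28.855×5.66 = 77.407 + 143.91 + 163.32 = 384.63 W.
Ideal ⇒ P_in = P_out, so I_in = P_out/V_in = 384.63/220 = 1.75 A.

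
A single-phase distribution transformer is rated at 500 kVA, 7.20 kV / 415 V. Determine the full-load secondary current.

I_s = S/V_s = 500000/415 = 1200 A.

I_s ≈ 1200 A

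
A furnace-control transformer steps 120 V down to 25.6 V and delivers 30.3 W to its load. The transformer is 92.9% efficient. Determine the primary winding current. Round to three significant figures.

I_p ≈ 0.272 A

P_in = P_out/η = 30.3/0.929 = 32.616 W.
I_p = P_in/V_p = 32.616/120 = 0.272 A.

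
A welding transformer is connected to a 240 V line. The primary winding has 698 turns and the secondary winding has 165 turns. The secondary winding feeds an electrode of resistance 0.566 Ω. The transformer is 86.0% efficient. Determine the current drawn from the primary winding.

V_s = 240 × 165/698 = 56.734 V.
I_s = V_s/R = 56.734/0.566 = 100.24 A.
P_out = V_s I_s = 56.734 × 100.24 = 5686.7 W.
P_in = P_out/η = 5686.7/0.860 = 6612.5 W.
I_p = P_in/V_p = 6612.5/240 = 27.6 A.

I_p ≈ 27.6 A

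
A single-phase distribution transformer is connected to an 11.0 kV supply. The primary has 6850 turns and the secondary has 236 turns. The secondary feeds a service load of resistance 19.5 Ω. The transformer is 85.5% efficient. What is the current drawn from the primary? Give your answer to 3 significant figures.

I_p ≈ 0.783 A

V_s = 11000 × 236/6850 = 378.98 V.
I_s = V_s/R = 378.98/19.5 = 19.435 A.
P_out = V_s I_s = 378.98 × 19.435 = 7365.4 W.
P_in = P_out/η = 7365.4/0.855 = 8614.4 W.
I_p = P_in/V_p = 8614.4/11000 = 0.783 A.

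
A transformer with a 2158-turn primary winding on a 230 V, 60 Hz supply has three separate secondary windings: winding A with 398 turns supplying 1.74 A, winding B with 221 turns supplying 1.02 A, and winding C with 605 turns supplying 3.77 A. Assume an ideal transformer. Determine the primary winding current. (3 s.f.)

I_p ≈ 1.48 A

V_A = 230 × 398/2158 = 42.419 V; V_B = 230 × 221/2158 = 23.554 V; V_C = 230 × 605/2158 = 64.481 V.
P_out = V_A I_A + V_B I_B + V_C I_C = 42.419×1.74 + 23.554×1.02 + 64.481×3.77 = 73.809 + 24.025 + 243.09 = 340.93 W.
Ideal ⇒ P_in = P_out, so I_p = P_out/V_p = 340.93/230 = 1.48 A.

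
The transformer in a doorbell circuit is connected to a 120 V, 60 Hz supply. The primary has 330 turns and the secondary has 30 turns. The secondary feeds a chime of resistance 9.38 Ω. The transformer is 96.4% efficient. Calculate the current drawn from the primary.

I_p ≈ 0.110 A

V_s = 120 × 30/330 = 10.909 V.
I_s = V_s/R = 10.909/9.38 = 1.1630 A.
P_out = V_s I_s = 10.909 × 1.1630 = 12.687 W.
P_in = P_out/η = 12.687/0.964 = 13.161 W.
I_p = P_in/V_p = 13.161/120 = 0.110 A.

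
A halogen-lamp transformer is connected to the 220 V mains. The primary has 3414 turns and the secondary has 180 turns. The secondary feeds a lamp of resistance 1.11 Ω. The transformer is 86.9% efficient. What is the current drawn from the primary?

V_s = 220 × 180/3414 = 11.599 V.
I_s = V_s/R = 11.599/1.11 = 10.450 A.
P_out = V_s I_s = 11.599 × 10.450 = 121.21 W.
P_in = P_out/η = 121.21/0.869 = 139.48 W.
I_p = P_in/V_p = 139.48/220 = 0.634 A.

I_p ≈ 0.634 A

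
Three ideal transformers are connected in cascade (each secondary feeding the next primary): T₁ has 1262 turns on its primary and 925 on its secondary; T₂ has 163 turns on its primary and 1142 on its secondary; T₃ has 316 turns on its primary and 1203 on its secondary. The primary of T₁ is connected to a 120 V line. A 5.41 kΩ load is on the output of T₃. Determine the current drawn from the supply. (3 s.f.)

I_supply ≈ 8.48 A

After T₁: V = 120.00 × 925/1262 = 87.956 V.
After T₂: V = 87.956 × 1142/163 = 616.23 V.
After T₃: V = 616.23 × 1203/316 = 2346.0 V.
I_load = 2346.0/5410 = 0.43363 A, so P_out = 2346.0 × 0.43363 = 1017.3 W.
All ideal ⇒ P_in = P_out, so I_supply = 1017.3/120 = 8.48 A.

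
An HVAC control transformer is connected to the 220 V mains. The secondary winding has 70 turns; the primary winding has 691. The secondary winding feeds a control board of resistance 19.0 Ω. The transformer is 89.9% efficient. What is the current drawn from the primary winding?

I_p ≈ 0.132 A

V_s = 220 × 70/691 = 22.287 V.
I_s = V_s/R = 22.287/19.0 = 1.1730 A.
P_out = V_s I_s = 22.287 × 1.1730 = 26.142 W.
P_in = P_out/η = 26.142/0.899 = 29.079 W.
I_p = P_in/V_p = 29.079/220 = 0.132 A.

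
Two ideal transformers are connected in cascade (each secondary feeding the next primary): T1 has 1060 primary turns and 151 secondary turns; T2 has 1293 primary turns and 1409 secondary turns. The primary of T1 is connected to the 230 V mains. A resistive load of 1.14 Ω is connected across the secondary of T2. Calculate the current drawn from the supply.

Secondary of T1: V = 230.00 × 151/1060 = 32.764 V.
Secondary of T2: V = 32.764 × 1409/1293 = 35.704 V.
I_load = 35.704/1.14 = 31.319 A, so P_out = 35.704 × 31.319 = 1118.2 W.
All ideal ⇒ P_in = P_out, so I_supply = 1118.2/230 = 4.86 A.

I_supply ≈ 4.86 A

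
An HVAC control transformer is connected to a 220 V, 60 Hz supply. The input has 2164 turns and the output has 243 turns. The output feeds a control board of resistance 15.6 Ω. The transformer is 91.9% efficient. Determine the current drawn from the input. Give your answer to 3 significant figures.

I_in ≈ 0.193 A

V_out = 220 × 243/2164 = 24.704 V.
I_out = V_out/R = 24.704/15.6 = 1.5836 A.
P_out = V_out I_out = 24.704 × 1.5836 = 39.122 W.
P_in = P_out/η = 39.122/0.919 = 42.570 W.
I_in = P_in/V_in = 42.570/220 = 0.193 A.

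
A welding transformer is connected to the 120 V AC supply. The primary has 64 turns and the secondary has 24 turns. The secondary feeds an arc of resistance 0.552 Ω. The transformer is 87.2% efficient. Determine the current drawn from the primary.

V_s = 120 × 24/64 = 45.000 V.
I_s = V_s/R = 45.000/0.552 = 81.522 A.
P_out = V_s I_s = 45.000 × 81.522 = 3668.5 W.
P_in = P_out/η = 3668.5/0.872 = 4207.0 W.
I_p = P_in/V_p = 4207.0/120 = 35.1 A.

I_p ≈ 35.1 A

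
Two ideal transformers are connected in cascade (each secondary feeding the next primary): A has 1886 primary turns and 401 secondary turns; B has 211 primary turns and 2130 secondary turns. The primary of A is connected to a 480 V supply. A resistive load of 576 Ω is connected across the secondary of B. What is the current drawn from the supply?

I_supply ≈ 3.84 A

Secondary of A: V = 480.00 × 401/1886 = 102.06 V.
Secondary of B: V = 102.06 × 2130/211 = 1030.2 V.
I_load = 1030.2/576 = 1.7886 A, so P_out = 1030.2 × 1.7886 = 1842.7 W.
All ideal ⇒ P_in = P_out, so I_supply = 1842.7/480 = 3.84 A.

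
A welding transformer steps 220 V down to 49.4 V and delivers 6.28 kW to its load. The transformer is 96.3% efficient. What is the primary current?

P_in = P_out/η = 6280/0.963 = 6521.3 W.
I_p = P_in/V_p = 6521.3/220 = 29.6 A.

I_p ≈ 29.6 A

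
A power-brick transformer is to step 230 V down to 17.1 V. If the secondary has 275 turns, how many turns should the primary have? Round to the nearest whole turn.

N_p = 3699 turns

N_p/N_s = V_p/V_s, so N_p = 275 × 230/17.1 = 3698.8 ≈ 3699 turns.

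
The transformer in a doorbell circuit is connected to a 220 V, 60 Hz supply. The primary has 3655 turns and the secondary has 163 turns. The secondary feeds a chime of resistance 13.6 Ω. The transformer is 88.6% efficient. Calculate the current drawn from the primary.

V_s = 220 × 163/3655 = 9.8112 V.
I_s = V_s/R = 9.8112/13.6 = 0.72141 A.
P_out = V_s I_s = 9.8112 × 0.72141 = 7.0779 W.
P_in = P_out/η = 7.0779/0.886 = 7.9886 W.
I_p = P_in/V_p = 7.9886/220 = 0.0363 A.

I_p ≈ 0.0363 A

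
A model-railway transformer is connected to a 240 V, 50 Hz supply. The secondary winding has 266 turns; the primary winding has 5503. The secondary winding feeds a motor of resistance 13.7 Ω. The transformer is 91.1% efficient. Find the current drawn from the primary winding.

V_s = 240 × 266/5503 = 11.601 V.
I_s = V_s/R = 11.601/13.7 = 0.84678 A.
P_out = V_s I_s = 11.601 × 0.84678 = 9.8235 W.
P_in = P_out/η = 9.8235/0.911 = 10.783 W.
I_p = P_in/V_p = 10.783/240 = 0.0449 A.

I_p ≈ 0.0449 A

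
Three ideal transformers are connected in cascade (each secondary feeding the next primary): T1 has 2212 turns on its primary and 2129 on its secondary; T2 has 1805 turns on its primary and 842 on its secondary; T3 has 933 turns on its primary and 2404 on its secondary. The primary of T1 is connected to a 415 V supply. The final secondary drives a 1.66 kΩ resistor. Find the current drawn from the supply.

Secondary of T1: V = 415.00 × 2129/2212 = 399.43 V.
Secondary of T2: V = 399.43 × 842/1805 = 186.33 V.
Secondary of T3: V = 186.33 × 2404/933 = 480.09 V.
I_load = 480.09/1660 = 0.28921 A, so P_out = 480.09 × 0.28921 = 138.85 W.
All ideal ⇒ P_in = P_out, so I_supply = 138.85/415 = 0.335 A.

I_supply ≈ 0.335 A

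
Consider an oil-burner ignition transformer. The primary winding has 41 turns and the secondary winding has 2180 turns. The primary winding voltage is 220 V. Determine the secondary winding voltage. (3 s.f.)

V_s ≈ 11700 V

V_s/V_p = N_s/N_p, so V_s = 220 × 2180/41 = 11700 V.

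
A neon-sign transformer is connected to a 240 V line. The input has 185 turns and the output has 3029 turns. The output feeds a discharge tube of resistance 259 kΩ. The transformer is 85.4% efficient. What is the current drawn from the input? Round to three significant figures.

V_out = 240 × 3029/185 = 3929.5 V.
I_out = V_out/R = 3929.5/259000 = 0.015172 A.
P_out = V_out I_out = 3929.5 × 0.015172 = 59.618 W.
P_in = P_out/η = 59.618/0.854 = 69.810 W.
I_in = P_in/V_in = 69.810/240 = 0.291 A.

I_in ≈ 0.291 A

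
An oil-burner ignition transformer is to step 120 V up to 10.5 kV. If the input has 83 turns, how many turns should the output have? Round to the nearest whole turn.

N_out/N_in = V_out/V_in, so N_out = 83 × 10500/120 = 7262.5 ≈ 7262 turns.

N_out = 7262 turns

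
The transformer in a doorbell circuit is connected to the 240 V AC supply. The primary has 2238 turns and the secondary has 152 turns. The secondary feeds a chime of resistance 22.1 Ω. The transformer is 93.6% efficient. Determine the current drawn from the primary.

V_s = 240 × 152/2238 = 16.300 V.
I_s = V_s/R = 16.300/22.1 = 0.73757 A.
P_out = V_s I_s = 16.300 × 0.73757 = 12.023 W.
P_in = P_out/η = 12.023/0.936 = 12.845 W.
I_p = P_in/V_p = 12.845/240 = 0.0535 A.

I_p ≈ 0.0535 A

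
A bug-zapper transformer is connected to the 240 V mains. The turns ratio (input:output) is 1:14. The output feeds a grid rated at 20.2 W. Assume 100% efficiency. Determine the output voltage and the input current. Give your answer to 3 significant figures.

V_out ≈ 3360 V, I_in ≈ 0.0842 A

V_out = V_in × N_out/N_in = 240 × 14/1 = 3360.0 V.
I_out = P/V_out = 20.2/3360.0 = 0.0060119 A.
I_in = I_out × N_out/N_in = 0.0060119 × 14/1 = 0.0842 A.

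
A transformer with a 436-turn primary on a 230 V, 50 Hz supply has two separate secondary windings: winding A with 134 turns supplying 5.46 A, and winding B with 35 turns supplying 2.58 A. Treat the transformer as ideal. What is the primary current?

V_A = 230 × 134/436 = 70.688 V; V_B = 230 × 35/436 = 18.463 V.
P_out = V_A I_A + V_B I_B = 70.688×5.46 + 18.463×2.58 = 385.96 + 47.635 = 433.59 W.
Ideal ⇒ P_in = P_out, so I_p = P_out/V_p = 433.59/230 = 1.89 A.

I_p ≈ 1.89 A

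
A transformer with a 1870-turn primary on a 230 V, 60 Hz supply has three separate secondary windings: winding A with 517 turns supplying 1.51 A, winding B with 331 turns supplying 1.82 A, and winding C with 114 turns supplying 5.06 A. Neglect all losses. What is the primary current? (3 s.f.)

V_A = 230 × 517/1870 = 63.588 V; V_B = 230 × 331/1870 = 40.711 V; V_C = 230 × 114/1870 = 14.021 V.
P_out = V_A I_A + V_B I_B + V_C I_C = 63.588×1.51 + 40.711×1.82 + 14.021×5.06 = 96.018 + 74.094 + 70.948 = 241.06 W.
Ideal ⇒ P_in = P_out, so I_p = P_out/V_p = 241.06/230 = 1.05 A.

I_p ≈ 1.05 A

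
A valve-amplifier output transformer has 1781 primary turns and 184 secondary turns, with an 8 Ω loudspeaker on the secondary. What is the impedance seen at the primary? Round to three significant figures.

Z_p = (N_p/N_s)² × Z_s = (1781/184)² × 8 = 750 Ω.

Z_p ≈ 750 Ω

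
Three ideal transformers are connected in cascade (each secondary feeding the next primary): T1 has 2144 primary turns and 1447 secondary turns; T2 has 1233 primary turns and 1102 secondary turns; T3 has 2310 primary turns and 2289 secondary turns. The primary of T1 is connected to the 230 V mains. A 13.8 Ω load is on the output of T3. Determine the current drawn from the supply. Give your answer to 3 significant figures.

Secondary of T1: V = 230.00 × 1447/2144 = 155.23 V.
Secondary of T2: V = 155.23 × 1102/1233 = 138.74 V.
Secondary of T3: V = 138.74 × 2289/2310 = 137.48 V.
I_load = 137.48/13.8 = 9.9620 A, so P_out = 137.48 × 9.9620 = 1369.5 W.
All ideal ⇒ P_in = P_out, so I_supply = 1369.5/230 = 5.95 A.

I_supply ≈ 5.95 A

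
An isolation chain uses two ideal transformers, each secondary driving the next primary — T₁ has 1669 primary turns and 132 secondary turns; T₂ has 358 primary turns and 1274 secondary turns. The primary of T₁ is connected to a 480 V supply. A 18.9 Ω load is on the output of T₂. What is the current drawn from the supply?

I_supply ≈ 2.01 A

Secondary of T₁: V = 480.00 × 132/1669 = 37.963 V.
Secondary of T₂: V = 37.963 × 1274/358 = 135.10 V.
I_load = 135.10/18.9 = 7.1480 A, so P_out = 135.10 × 7.1480 = 965.67 W.
All ideal ⇒ P_in = P_out, so I_supply = 965.67/480 = 2.01 A.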